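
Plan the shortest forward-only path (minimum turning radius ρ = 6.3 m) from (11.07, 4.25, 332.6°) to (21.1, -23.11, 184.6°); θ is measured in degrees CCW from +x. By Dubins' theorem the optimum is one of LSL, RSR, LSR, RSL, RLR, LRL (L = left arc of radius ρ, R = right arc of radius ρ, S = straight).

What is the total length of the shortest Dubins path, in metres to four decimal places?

Let ψ = atan2(Δy, Δx) = atan2(-27.36, 10.03) = -69.8674° be the start→goal bearing.
Normalize: d = |goal − start| / ρ = 29.140530/6.3 = 4.625481, α = (θ_start − ψ) mod 360° = 42.4674° = 0.741196 rad, β = (θ_goal − ψ) mod 360° = 254.4674° = 4.441294 rad.
Common terms: sin α = 0.675170, cos α = 0.737662, sin β = -0.963478, cos β = -0.267787, cos(α−β) = -0.848048, d² = 21.395074. Work in radians in the unit-radius frame; every candidate has L = ρ·(t + p + q).
LSL: p² = 2 + d² − 2cos(α−β) + 2d(sin α − sin β) = 40.250247; p = √p² = 6.344308; φ = atan2(cos β − cos α, d + sin α − sin β) = -0.159151 rad; t = (φ − α) mod 2π = 5.382838 rad, q = (β − φ) mod 2π = 4.600445 rad → L = 6.3·(5.382838 + 6.344308 + 4.600445) = 6.3·16.327592 = 102.863827 m
RSR: p² = 2 + d² − 2cos(α−β) + 2d(sin β − sin α) = 9.932094; p = √p² = 3.151523; φ = atan2(cos α − cos β, d − sin α + sin β) = 0.324712 rad; t = (α − φ) mod 2π = 0.416484 rad, q = (φ − β) mod 2π = 2.166604 rad → L = 6.3·(0.416484 + 3.151523 + 2.166604) = 6.3·5.734610 = 36.128042 m
LSR: p² = d² − 2 + 2cos(α−β) + 2d(sin α + sin β) = 15.031854; p = √p² = 3.877094; φ = atan2(−cos α − cos β, d + sin α + sin β) − atan2(−2, p) = 0.368332 rad; t = (φ − α) mod 2π = 5.910321 rad, q = (φ − β) mod 2π = 2.210223 rad → L = 6.3·(5.910321 + 3.877094 + 2.210223) = 6.3·11.997638 = 75.585117 m
RSL: p² = d² − 2 + 2cos(α−β) − 2d(sin α + sin β) = 20.366102; p = √p² = 4.512882; φ = atan2(cos α + cos β, d − sin α − sin β) − atan2(2, p) = -0.321831 rad; t = (α − φ) mod 2π = 1.063026 rad, q = (β − φ) mod 2π = 4.763124 rad → L = 6.3·(1.063026 + 4.512882 + 4.763124) = 6.3·10.339032 = 65.135904 m
RLR: c = (6 − d² + 2cos(α−β) + 2d(sin α − sin β))/8 = -0.241512; p = 2π − arccos c = 4.468466 rad; φ = atan2(cos α − cos β, d − sin α + sin β) = 0.324712 rad; t = (α − φ + p/2) mod 2π = 2.650717 rad, q = (α − β − t + p) mod 2π = 4.400836 rad → L = 6.3·(2.650717 + 4.468466 + 4.400836) = 6.3·11.520018 = 72.576116 m
LRL: c = (6 − d² + 2cos(α−β) − 2d(sin α − sin β))/8 = -4.031281, |c| > 1 → infeasible
Shortest: RSR with L = 36.128042 m ≈ 36.1280 m

36.1280 m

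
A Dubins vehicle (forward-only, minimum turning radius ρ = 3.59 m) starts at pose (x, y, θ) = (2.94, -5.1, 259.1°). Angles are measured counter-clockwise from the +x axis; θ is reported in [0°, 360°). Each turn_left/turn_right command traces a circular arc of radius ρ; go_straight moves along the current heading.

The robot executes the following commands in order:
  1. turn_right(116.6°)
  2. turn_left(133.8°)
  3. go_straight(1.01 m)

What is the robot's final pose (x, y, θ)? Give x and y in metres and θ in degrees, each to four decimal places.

set_pose: (x, y, θ) = (2.9400, -5.1000, 259.1000°), ρ = 3.59
turn_right(116.6°): centre at ρ to the right, rotate −116.6° → (-2.7707, -7.2693, 142.5000°)
turn_left(133.8°): centre at ρ to the left, rotate +133.8° → (-8.5245, -10.5114, 276.3000°)
go_straight(1.01): x += 1.01·cos θ, y += 1.01·sin θ → (-8.4136, -11.5153, 276.3000°)

(-8.4136, -11.5153, 276.3000°)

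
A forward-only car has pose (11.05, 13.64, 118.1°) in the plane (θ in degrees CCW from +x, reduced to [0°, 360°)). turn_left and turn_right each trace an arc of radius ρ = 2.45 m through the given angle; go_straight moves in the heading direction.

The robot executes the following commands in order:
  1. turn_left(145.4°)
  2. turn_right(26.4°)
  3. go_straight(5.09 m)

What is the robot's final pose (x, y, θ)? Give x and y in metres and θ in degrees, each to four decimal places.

set_pose: (x, y, θ) = (11.0500, 13.6400, 118.1000°), ρ = 2.45
turn_left(145.4°): centre at ρ to the left, rotate +145.4° → (6.4545, 12.7634, 263.5000°)
turn_right(26.4°): centre at ρ to the right, rotate −26.4° → (6.0774, 11.7099, 237.1000°)
go_straight(5.09): x += 5.09·cos θ, y += 5.09·sin θ → (3.3126, 7.4363, 237.1000°)

(3.3126, 7.4363, 237.1000°)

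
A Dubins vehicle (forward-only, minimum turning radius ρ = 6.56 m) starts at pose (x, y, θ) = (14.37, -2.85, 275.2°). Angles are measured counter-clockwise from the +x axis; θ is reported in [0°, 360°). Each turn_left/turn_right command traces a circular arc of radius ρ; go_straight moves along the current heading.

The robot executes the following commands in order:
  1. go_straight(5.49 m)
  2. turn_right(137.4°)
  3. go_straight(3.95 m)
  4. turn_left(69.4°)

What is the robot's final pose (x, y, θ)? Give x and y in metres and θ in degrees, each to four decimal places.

(-6.4031, -10.1434, 207.2000°)

set_pose: (x, y, θ) = (14.3700, -2.8500, 275.2000°), ρ = 6.56
go_straight(5.49): x += 5.49·cos θ, y += 5.49·sin θ → (14.8676, -8.3174, 275.2000°)
turn_right(137.4°): centre at ρ to the right, rotate −137.4° → (3.9281, -13.7716, 137.8000°)
go_straight(3.95): x += 3.95·cos θ, y += 3.95·sin θ → (1.0019, -11.1183, 137.8000°)
turn_left(69.4°): centre at ρ to the left, rotate +69.4° → (-6.4031, -10.1434, 207.2000°)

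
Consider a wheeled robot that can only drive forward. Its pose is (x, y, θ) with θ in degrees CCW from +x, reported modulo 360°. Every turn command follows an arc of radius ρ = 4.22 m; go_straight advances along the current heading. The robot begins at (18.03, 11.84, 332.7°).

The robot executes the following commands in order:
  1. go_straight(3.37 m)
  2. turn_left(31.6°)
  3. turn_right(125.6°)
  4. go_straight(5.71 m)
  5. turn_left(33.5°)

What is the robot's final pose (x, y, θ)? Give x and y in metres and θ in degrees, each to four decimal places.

(23.6213, -3.7976, 272.2000°)

set_pose: (x, y, θ) = (18.0300, 11.8400, 332.7000°), ρ = 4.22
go_straight(3.37): x += 3.37·cos θ, y += 3.37·sin θ → (21.0246, 10.2944, 332.7000°)
turn_left(31.6°): centre at ρ to the left, rotate +31.6° → (23.2766, 9.8362, 364.3000° ≡ 4.3000°)
turn_right(125.6°): centre at ρ to the right, rotate −125.6° → (27.1988, 3.4357, -121.3000° ≡ 238.7000°)
go_straight(5.71): x += 5.71·cos θ, y += 5.71·sin θ → (24.2323, -1.4433, 238.7000°)
turn_left(33.5°): centre at ρ to the left, rotate +33.5° → (23.6213, -3.7976, 272.2000°)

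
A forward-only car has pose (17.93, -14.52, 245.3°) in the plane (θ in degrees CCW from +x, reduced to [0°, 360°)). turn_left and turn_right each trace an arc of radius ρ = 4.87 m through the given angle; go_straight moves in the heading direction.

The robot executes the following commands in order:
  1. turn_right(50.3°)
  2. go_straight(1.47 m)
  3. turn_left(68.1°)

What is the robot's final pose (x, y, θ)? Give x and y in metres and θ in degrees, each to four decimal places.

set_pose: (x, y, θ) = (17.9300, -14.5200, 245.3000°), ρ = 4.87
turn_right(50.3°): centre at ρ to the right, rotate −50.3° → (14.7660, -17.1890, 195.0000°)
go_straight(1.47): x += 1.47·cos θ, y += 1.47·sin θ → (13.3461, -17.5695, 195.0000°)
turn_left(68.1°): centre at ρ to the left, rotate +68.1° → (9.7718, -21.6885, 263.1000°)

(9.7718, -21.6885, 263.1000°)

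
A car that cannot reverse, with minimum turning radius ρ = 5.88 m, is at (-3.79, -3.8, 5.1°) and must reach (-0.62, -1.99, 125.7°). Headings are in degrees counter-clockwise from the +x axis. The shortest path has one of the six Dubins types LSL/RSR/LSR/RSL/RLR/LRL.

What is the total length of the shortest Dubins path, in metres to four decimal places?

Let ψ = atan2(Δy, Δx) = atan2(1.81, 3.17) = 29.7254° be the start→goal bearing.
Normalize: d = |goal − start| / ρ = 3.650342/5.88 = 0.620807, α = (θ_start − ψ) mod 360° = 335.3746° = 5.853391 rad, β = (θ_goal − ψ) mod 360° = 95.9746° = 1.675073 rad.
Common terms: sin α = -0.416684, cos α = 0.909051, sin β = 0.994568, cos β = -0.104087, cos(α−β) = -0.509041, d² = 0.385401. Work in radians in the unit-radius frame; every candidate has L = ρ·(t + p + q).
LSL: p² = 2 + d² − 2cos(α−β) + 2d(sin α − sin β) = 1.651254; p = √p² = 1.285011; φ = atan2(cos β − cos α, d + sin α − sin β) = -2.233344 rad; t = (φ − α) mod 2π = 4.479636 rad, q = (β − φ) mod 2π = 3.908416 rad → L = 5.88·(4.479636 + 1.285011 + 3.908416) = 5.88·9.673064 = 56.877615 m
RSR: p² = 2 + d² − 2cos(α−β) + 2d(sin β − sin α) = 5.155713; p = √p² = 2.270619; φ = atan2(cos α − cos β, d − sin α + sin β) = 0.462509 rad; t = (α − φ) mod 2π = 5.390882 rad, q = (φ − β) mod 2π = 5.070622 rad → L = 5.88·(5.390882 + 2.270619 + 5.070622) = 5.88·12.732123 = 74.864883 m
LSR: p² = d² − 2 + 2cos(α−β) + 2d(sin α + sin β) = -1.915174 < 0 → infeasible
RSL: p² = d² − 2 + 2cos(α−β) − 2d(sin α + sin β) = -3.350191 < 0 → infeasible
RLR: c = (6 − d² + 2cos(α−β) + 2d(sin α − sin β))/8 = 0.355536; p = 2π − arccos c = 5.075876 rad; φ = atan2(cos α − cos β, d − sin α + sin β) = 0.462509 rad; t = (α − φ + p/2) mod 2π = 1.645635 rad, q = (α − β − t + p) mod 2π = 1.325375 rad → L = 5.88·(1.645635 + 5.075876 + 1.325375) = 5.88·8.046886 = 47.315687 m
LRL: c = (6 − d² + 2cos(α−β) − 2d(sin α − sin β))/8 = 0.793593; p = 2π − arccos c = 5.629081 rad; φ = atan2(cos β − cos α, d + sin α − sin β) = -2.233344 rad; t = (φ − α + p/2) mod 2π = 1.010991 rad, q = (β − α − t + p) mod 2π = 0.439771 rad → L = 5.88·(1.010991 + 5.629081 + 0.439771) = 5.88·7.079844 = 41.629481 m
Shortest: LRL with L = 41.629481 m ≈ 41.6295 m

41.6295 m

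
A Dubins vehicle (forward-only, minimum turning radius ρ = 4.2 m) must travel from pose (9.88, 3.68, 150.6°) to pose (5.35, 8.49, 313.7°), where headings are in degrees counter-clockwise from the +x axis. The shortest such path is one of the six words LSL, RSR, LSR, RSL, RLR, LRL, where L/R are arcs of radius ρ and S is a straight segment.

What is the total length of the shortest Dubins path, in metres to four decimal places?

Let ψ = atan2(Δy, Δx) = atan2(4.81, -4.53) = 133.2829° be the start→goal bearing.
Normalize: d = |goal − start| / ρ = 6.607344/4.2 = 1.573177, α = (θ_start − ψ) mod 360° = 17.3171° = 0.302241 rad, β = (θ_goal − ψ) mod 360° = 180.4171° = 3.148873 rad.
Common terms: sin α = 0.297660, cos α = 0.954672, sin β = -0.007280, cos β = -0.999973, cos(α−β) = -0.956814, d² = 2.474887. Work in radians in the unit-radius frame; every candidate has L = ρ·(t + p + q).
LSL: p² = 2 + d² − 2cos(α−β) + 2d(sin α − sin β) = 7.347965; p = √p² = 2.710713; φ = atan2(cos β − cos α, d + sin α − sin β) = -0.805362 rad; t = (φ − α) mod 2π = 5.175582 rad, q = (β − φ) mod 2π = 3.954235 rad → L = 4.2·(5.175582 + 2.710713 + 3.954235) = 4.2·11.840530 = 49.730227 m
RSR: p² = 2 + d² − 2cos(α−β) + 2d(sin β − sin α) = 5.429063; p = √p² = 2.330035; φ = atan2(cos α − cos β, d − sin α + sin β) = 0.995243 rad; t = (α − φ) mod 2π = 5.590184 rad, q = (φ − β) mod 2π = 4.129555 rad → L = 4.2·(5.590184 + 2.330035 + 4.129555) = 4.2·12.049773 = 50.609049 m
LSR: p² = d² − 2 + 2cos(α−β) + 2d(sin α + sin β) = -0.525102 < 0 → infeasible
RSL: p² = d² − 2 + 2cos(α−β) − 2d(sin α + sin β) = -2.352379 < 0 → infeasible
RLR: c = (6 − d² + 2cos(α−β) + 2d(sin α − sin β))/8 = 0.321367; p = 2π − arccos c = 5.039562 rad; φ = atan2(cos α − cos β, d − sin α + sin β) = 0.995243 rad; t = (α − φ + p/2) mod 2π = 1.826779 rad, q = (α − β − t + p) mod 2π = 0.366151 rad → L = 4.2·(1.826779 + 5.039562 + 0.366151) = 4.2·7.232492 = 30.376465 m
LRL: c = (6 − d² + 2cos(α−β) − 2d(sin α − sin β))/8 = 0.081504; p = 2π − arccos c = 4.793984 rad; φ = atan2(cos β − cos α, d + sin α − sin β) = -0.805362 rad; t = (φ − α + p/2) mod 2π = 1.289389 rad, q = (β − α − t + p) mod 2π = 0.068042 rad → L = 4.2·(1.289389 + 4.793984 + 0.068042) = 4.2·6.151414 = 25.835941 m
Shortest: LRL with L = 25.835941 m ≈ 25.8359 m

25.8359 m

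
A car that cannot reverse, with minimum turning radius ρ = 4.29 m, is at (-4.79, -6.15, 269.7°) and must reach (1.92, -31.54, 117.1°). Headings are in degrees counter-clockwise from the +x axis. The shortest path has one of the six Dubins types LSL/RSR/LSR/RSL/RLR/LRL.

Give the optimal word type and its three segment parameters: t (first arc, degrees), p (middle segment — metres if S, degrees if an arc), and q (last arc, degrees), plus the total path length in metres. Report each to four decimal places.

LSR: t = 35.9597°, p = 22.6603 m, q = 188.5597°, L = 39.4711 m

Let ψ = atan2(Δy, Δx) = atan2(-25.39, 6.71) = -75.1965° be the start→goal bearing.
Normalize: d = |goal − start| / ρ = 26.261687/4.29 = 6.121605, α = (θ_start − ψ) mod 360° = 344.8965° = 6.019579 rad, β = (θ_goal − ψ) mod 360° = 192.2965° = 3.356207 rad.
Common terms: sin α = -0.260564, cos α = 0.965457, sin β = -0.212970, cos β = -0.977059, cos(α−β) = -0.887815, d² = 37.474052. Work in radians in the unit-radius frame; every candidate has L = ρ·(t + p + q).
LSL: p² = 2 + d² − 2cos(α−β) + 2d(sin α − sin β) = 40.666983; p = √p² = 6.377067; φ = atan2(cos β − cos α, d + sin α − sin β) = -0.309528 rad; t = (φ − α) mod 2π = 6.237263 rad, q = (β − φ) mod 2π = 3.665735 rad → L = 4.29·(6.237263 + 6.377067 + 3.665735) = 4.29·16.280065 = 69.841479 m
RSR: p² = 2 + d² − 2cos(α−β) + 2d(sin β − sin α) = 41.832383; p = √p² = 6.467796; φ = atan2(cos α − cos β, d − sin α + sin β) = 0.305045 rad; t = (α − φ) mod 2π = 5.714534 rad, q = (φ − β) mod 2π = 3.232024 rad → L = 4.29·(5.714534 + 6.467796 + 3.232024) = 4.29·15.414354 = 66.127577 m
LSR: p² = d² − 2 + 2cos(α−β) + 2d(sin α + sin β) = 27.900842; p = √p² = 5.282125; φ = atan2(−cos α − cos β, d + sin α + sin β) − atan2(−2, p) = 0.364008 rad; t = (φ − α) mod 2π = 0.627615 rad, q = (φ − β) mod 2π = 3.290987 rad → L = 4.29·(0.627615 + 5.282125 + 3.290987) = 4.29·9.200726 = 39.471117 m
RSL: p² = d² − 2 + 2cos(α−β) − 2d(sin α + sin β) = 39.496000; p = √p² = 6.284584; φ = atan2(cos α + cos β, d − sin α − sin β) − atan2(2, p) = -0.309864 rad; t = (α − φ) mod 2π = 0.046258 rad, q = (β − φ) mod 2π = 3.666070 rad → L = 4.29·(0.046258 + 6.284584 + 3.666070) = 4.29·9.996912 = 42.886754 m
RLR: c = (6 − d² + 2cos(α−β) + 2d(sin α − sin β))/8 = -4.229048, |c| > 1 → infeasible
LRL: c = (6 − d² + 2cos(α−β) − 2d(sin α − sin β))/8 = -4.083373, |c| > 1 → infeasible
Shortest: LSR with L = 39.471117 m ≈ 39.4711 m
Convert LSR to answer units (arcs ×180/π): t = 0.627615·180/π = 35.9597°, p = ρ·p = 4.29·5.282125 = 22.6603 m, q = 3.290987·180/π = 188.5597°, L = 39.4711 m.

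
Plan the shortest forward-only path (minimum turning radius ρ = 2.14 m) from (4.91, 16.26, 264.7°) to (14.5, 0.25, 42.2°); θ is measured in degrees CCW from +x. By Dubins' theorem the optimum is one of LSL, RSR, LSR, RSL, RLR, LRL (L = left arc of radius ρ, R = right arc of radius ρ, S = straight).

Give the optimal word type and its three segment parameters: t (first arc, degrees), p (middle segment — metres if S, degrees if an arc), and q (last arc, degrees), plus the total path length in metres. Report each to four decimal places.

Let ψ = atan2(Δy, Δx) = atan2(-16.01, 9.59) = -59.0784° be the start→goal bearing.
Normalize: d = |goal − start| / ρ = 18.662481/2.14 = 8.720786, α = (θ_start − ψ) mod 360° = 323.7784° = 5.650999 rad, β = (θ_goal − ψ) mod 360° = 101.2784° = 1.767641 rad.
Common terms: sin α = -0.590910, cos α = 0.806737, sin β = 0.980689, cos β = -0.195576, cos(α−β) = -0.737277, d² = 76.052101. Work in radians in the unit-radius frame; every candidate has L = ρ·(t + p + q).
LSL: p² = 2 + d² − 2cos(α−β) + 2d(sin α − sin β) = 52.115501; p = √p² = 7.219107; φ = atan2(cos β − cos α, d + sin α − sin β) = -0.139292 rad; t = (φ − α) mod 2π = 0.492895 rad, q = (β − φ) mod 2π = 1.906933 rad → L = 2.14·(0.492895 + 7.219107 + 1.906933) = 2.14·9.618934 = 20.584520 m
RSR: p² = 2 + d² − 2cos(α−β) + 2d(sin β − sin α) = 106.937809; p = √p² = 10.341074; φ = atan2(cos α − cos β, d − sin α + sin β) = 0.097078 rad; t = (α − φ) mod 2π = 5.553921 rad, q = (φ − β) mod 2π = 4.612622 rad → L = 2.14·(5.553921 + 10.341074 + 4.612622) = 2.14·20.507617 = 43.886300 m
LSR: p² = d² − 2 + 2cos(α−β) + 2d(sin α + sin β) = 79.375891; p = √p² = 8.909315; φ = atan2(−cos α − cos β, d + sin α + sin β) − atan2(−2, p) = 0.153841 rad; t = (φ − α) mod 2π = 0.786028 rad, q = (φ − β) mod 2π = 4.669385 rad → L = 2.14·(0.786028 + 8.909315 + 4.669385) = 2.14·14.364728 = 30.740518 m
RSL: p² = d² − 2 + 2cos(α−β) − 2d(sin α + sin β) = 65.779201; p = √p² = 8.110438; φ = atan2(cos α + cos β, d − sin α − sin β) − atan2(2, p) = -0.168543 rad; t = (α − φ) mod 2π = 5.819542 rad, q = (β − φ) mod 2π = 1.936184 rad → L = 2.14·(5.819542 + 8.110438 + 1.936184) = 2.14·15.866164 = 33.953591 m
RLR: c = (6 − d² + 2cos(α−β) + 2d(sin α − sin β))/8 = -12.367226, |c| > 1 → infeasible
LRL: c = (6 − d² + 2cos(α−β) − 2d(sin α − sin β))/8 = -5.514438, |c| > 1 → infeasible
Shortest: LSL with L = 20.584520 m ≈ 20.5845 m
Convert LSL to answer units (arcs ×180/π): t = 0.492895·180/π = 28.2408°, p = ρ·p = 2.14·7.219107 = 15.4489 m, q = 1.906933·180/π = 109.2592°, L = 20.5845 m.

LSL: t = 28.2408°, p = 15.4489 m, q = 109.2592°, L = 20.5845 m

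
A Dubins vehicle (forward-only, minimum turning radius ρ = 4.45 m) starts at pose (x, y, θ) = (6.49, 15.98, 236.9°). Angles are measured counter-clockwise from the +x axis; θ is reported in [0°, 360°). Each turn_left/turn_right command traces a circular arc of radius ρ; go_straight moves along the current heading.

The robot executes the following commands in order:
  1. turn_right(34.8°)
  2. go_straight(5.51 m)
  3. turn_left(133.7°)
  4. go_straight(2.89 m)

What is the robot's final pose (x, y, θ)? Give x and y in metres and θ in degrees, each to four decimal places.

(1.8172, 2.8474, 335.8000°)

set_pose: (x, y, θ) = (6.4900, 15.9800, 236.9000°), ρ = 4.45
turn_right(34.8°): centre at ρ to the right, rotate −34.8° → (4.4363, 14.2871, 202.1000°)
go_straight(5.51): x += 5.51·cos θ, y += 5.51·sin θ → (-0.6688, 12.2141, 202.1000°)
turn_left(133.7°): centre at ρ to the left, rotate +133.7° → (-0.8188, 4.0321, 335.8000°)
go_straight(2.89): x += 2.89·cos θ, y += 2.89·sin θ → (1.8172, 2.8474, 335.8000°)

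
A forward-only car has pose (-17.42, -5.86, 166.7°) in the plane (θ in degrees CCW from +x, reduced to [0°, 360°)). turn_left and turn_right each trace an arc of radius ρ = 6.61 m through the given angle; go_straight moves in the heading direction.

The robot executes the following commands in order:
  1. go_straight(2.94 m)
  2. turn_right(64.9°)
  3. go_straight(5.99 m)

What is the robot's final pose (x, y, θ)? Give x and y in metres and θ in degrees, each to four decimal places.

set_pose: (x, y, θ) = (-17.4200, -5.8600, 166.7000°), ρ = 6.61
go_straight(2.94): x += 2.94·cos θ, y += 2.94·sin θ → (-20.2811, -5.1837, 166.7000°)
turn_right(64.9°): centre at ρ to the right, rotate −64.9° → (-25.2308, -0.1027, 101.8000°)
go_straight(5.99): x += 5.99·cos θ, y += 5.99·sin θ → (-26.4558, 5.7608, 101.8000°)

(-26.4558, 5.7608, 101.8000°)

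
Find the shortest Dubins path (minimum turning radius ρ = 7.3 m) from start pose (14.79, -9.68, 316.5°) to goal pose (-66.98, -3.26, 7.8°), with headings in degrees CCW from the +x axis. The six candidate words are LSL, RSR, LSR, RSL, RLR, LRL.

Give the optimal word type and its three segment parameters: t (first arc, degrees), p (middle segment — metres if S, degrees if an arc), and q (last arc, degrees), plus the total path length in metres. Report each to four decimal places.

RSR: t = 139.8865°, p = 75.8868 m, q = 168.8135°, L = 115.2180 m

Let ψ = atan2(Δy, Δx) = atan2(6.42, -81.77) = 175.5108° be the start→goal bearing.
Normalize: d = |goal − start| / ρ = 82.021639/7.3 = 11.235841, α = (θ_start − ψ) mod 360° = 140.9892° = 2.460727 rad, β = (θ_goal − ψ) mod 360° = 192.2892° = 3.356081 rad.
Common terms: sin α = 0.629466, cos α = -0.777028, sin β = -0.212847, cos β = -0.977086, cos(α−β) = 0.625243, d² = 126.244123. Work in radians in the unit-radius frame; every candidate has L = ρ·(t + p + q).
LSL: p² = 2 + d² − 2cos(α−β) + 2d(sin α − sin β) = 145.921833; p = √p² = 12.079811; φ = atan2(cos β − cos α, d + sin α − sin β) = -0.016562 rad; t = (φ − α) mod 2π = 3.805897 rad, q = (β − φ) mod 2π = 3.372643 rad → L = 7.3·(3.805897 + 12.079811 + 3.372643) = 7.3·19.258350 = 140.585956 m
RSR: p² = 2 + d² − 2cos(α−β) + 2d(sin β − sin α) = 108.065442; p = √p² = 10.395453; φ = atan2(cos α − cos β, d − sin α + sin β) = 0.019246 rad; t = (α − φ) mod 2π = 2.441481 rad, q = (φ − β) mod 2π = 2.946351 rad → L = 7.3·(2.441481 + 10.395453 + 2.946351) = 7.3·15.783284 = 115.217976 m
LSR: p² = d² − 2 + 2cos(α−β) + 2d(sin α + sin β) = 134.856741; p = √p² = 11.612784; φ = atan2(−cos α − cos β, d + sin α + sin β) − atan2(−2, p) = 0.319965 rad; t = (φ − α) mod 2π = 4.142424 rad, q = (φ − β) mod 2π = 3.247070 rad → L = 7.3·(4.142424 + 11.612784 + 3.247070) = 7.3·19.002277 = 138.716621 m
RSL: p² = d² − 2 + 2cos(α−β) − 2d(sin α + sin β) = 116.132475; p = √p² = 10.776478; φ = atan2(cos α + cos β, d − sin α − sin β) − atan2(2, p) = -0.344232 rad; t = (α − φ) mod 2π = 2.804959 rad, q = (β − φ) mod 2π = 3.700313 rad → L = 7.3·(2.804959 + 10.776478 + 3.700313) = 7.3·17.281750 = 126.156773 m
RLR: c = (6 − d² + 2cos(α−β) + 2d(sin α − sin β))/8 = -12.508180, |c| > 1 → infeasible
LRL: c = (6 − d² + 2cos(α−β) − 2d(sin α − sin β))/8 = -17.240229, |c| > 1 → infeasible
Shortest: RSR with L = 115.217976 m ≈ 115.2180 m
Convert RSR to answer units (arcs ×180/π): t = 2.441481·180/π = 139.8865°, p = ρ·p = 7.3·10.395453 = 75.8868 m, q = 2.946351·180/π = 168.8135°, L = 115.2180 m.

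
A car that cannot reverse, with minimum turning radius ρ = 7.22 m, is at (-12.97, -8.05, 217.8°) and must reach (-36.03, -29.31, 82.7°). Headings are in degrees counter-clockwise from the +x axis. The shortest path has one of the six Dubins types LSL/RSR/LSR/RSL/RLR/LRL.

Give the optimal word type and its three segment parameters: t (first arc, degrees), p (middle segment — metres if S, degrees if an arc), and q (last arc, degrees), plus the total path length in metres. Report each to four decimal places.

Let ψ = atan2(Δy, Δx) = atan2(-21.26, -23.06) = -137.3257° be the start→goal bearing.
Normalize: d = |goal − start| / ρ = 31.364808/7.22 = 4.344156, α = (θ_start − ψ) mod 360° = 355.1257° = 6.198113 rad, β = (θ_goal − ψ) mod 360° = 220.0257° = 3.840173 rad.
Common terms: sin α = -0.084970, cos α = 0.996384, sin β = -0.643131, cos β = -0.765756, cos(α−β) = -0.708340, d² = 18.871694. Work in radians in the unit-radius frame; every candidate has L = ρ·(t + p + q).
LSL: p² = 2 + d² − 2cos(α−β) + 2d(sin α − sin β) = 27.137856; p = √p² = 5.209401; φ = atan2(cos β − cos α, d + sin α − sin β) = -0.345069 rad; t = (φ − α) mod 2π = 6.023189 rad, q = (β − φ) mod 2π = 4.185242 rad → L = 7.22·(6.023189 + 5.209401 + 4.185242) = 7.22·15.417832 = 111.316744 m
RSR: p² = 2 + d² − 2cos(α−β) + 2d(sin β − sin α) = 17.438890; p = √p² = 4.175990; φ = atan2(cos α − cos β, d − sin α + sin β) = 0.435616 rad; t = (α − φ) mod 2π = 5.762497 rad, q = (φ − β) mod 2π = 2.878628 rad → L = 7.22·(5.762497 + 4.175990 + 2.878628) = 7.22·12.817115 = 92.539569 m
LSR: p² = d² − 2 + 2cos(α−β) + 2d(sin α + sin β) = 9.129044; p = √p² = 3.021431; φ = atan2(−cos α − cos β, d + sin α + sin β) − atan2(−2, p) = 0.521029 rad; t = (φ − α) mod 2π = 0.606102 rad, q = (φ − β) mod 2π = 2.964041 rad → L = 7.22·(0.606102 + 3.021431 + 2.964041) = 7.22·6.591574 = 47.591162 m
RSL: p² = d² − 2 + 2cos(α−β) − 2d(sin α + sin β) = 21.780984; p = √p² = 4.667010; φ = atan2(cos α + cos β, d − sin α − sin β) − atan2(2, p) = -0.359428 rad; t = (α − φ) mod 2π = 0.274356 rad, q = (β − φ) mod 2π = 4.199601 rad → L = 7.22·(0.274356 + 4.667010 + 4.199601) = 7.22·9.140967 = 65.997782 m
RLR: c = (6 − d² + 2cos(α−β) + 2d(sin α − sin β))/8 = -1.179861, |c| > 1 → infeasible
LRL: c = (6 − d² + 2cos(α−β) − 2d(sin α − sin β))/8 = -2.392232, |c| > 1 → infeasible
Shortest: LSR with L = 47.591162 m ≈ 47.5912 m
Convert LSR to answer units (arcs ×180/π): t = 0.606102·180/π = 34.7271°, p = ρ·p = 7.22·3.021431 = 21.8147 m, q = 2.964041·180/π = 169.8271°, L = 47.5912 m.

LSR: t = 34.7271°, p = 21.8147 m, q = 169.8271°, L = 47.5912 m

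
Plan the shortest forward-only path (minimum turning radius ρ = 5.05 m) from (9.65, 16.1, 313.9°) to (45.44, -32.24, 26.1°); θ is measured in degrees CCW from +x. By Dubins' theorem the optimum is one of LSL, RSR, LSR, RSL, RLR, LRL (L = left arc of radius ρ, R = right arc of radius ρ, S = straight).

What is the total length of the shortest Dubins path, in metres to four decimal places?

62.3573 m

Let ψ = atan2(Δy, Δx) = atan2(-48.34, 35.79) = -53.4845° be the start→goal bearing.
Normalize: d = |goal − start| / ρ = 60.147150/5.05 = 11.910327, α = (θ_start − ψ) mod 360° = 7.3845° = 0.128883 rad, β = (θ_goal − ψ) mod 360° = 79.5845° = 1.389011 rad.
Common terms: sin α = 0.128527, cos α = 0.991706, sin β = 0.983523, cos β = 0.180786, cos(α−β) = 0.305695, d² = 141.855885. Work in radians in the unit-radius frame; every candidate has L = ρ·(t + p + q).
LSL: p² = 2 + d² − 2cos(α−β) + 2d(sin α − sin β) = 122.877937; p = √p² = 11.085032; φ = atan2(cos β − cos α, d + sin α − sin β) = -0.073220 rad; t = (φ − α) mod 2π = 6.081082 rad, q = (β − φ) mod 2π = 1.462231 rad → L = 5.05·(6.081082 + 11.085032 + 1.462231) = 5.05·18.628345 = 94.073143 m
RSR: p² = 2 + d² − 2cos(α−β) + 2d(sin β − sin α) = 163.611051; p = √p² = 12.791054; φ = atan2(cos α − cos β, d − sin α + sin β) = 0.063440 rad; t = (α − φ) mod 2π = 0.065443 rad, q = (φ − β) mod 2π = 4.957614 rad → L = 5.05·(0.065443 + 12.791054 + 4.957614) = 5.05·17.814111 = 89.961261 m
LSR: p² = d² − 2 + 2cos(α−β) + 2d(sin α + sin β) = 166.957016; p = √p² = 12.921185; φ = atan2(−cos α − cos β, d + sin α + sin β) − atan2(−2, p) = 0.063771 rad; t = (φ − α) mod 2π = 6.218073 rad, q = (φ − β) mod 2π = 4.957946 rad → L = 5.05·(6.218073 + 12.921185 + 4.957946) = 5.05·24.097204 = 121.690879 m
RSL: p² = d² − 2 + 2cos(α−β) − 2d(sin α + sin β) = 113.977534; p = √p² = 10.676026; φ = atan2(cos α + cos β, d − sin α − sin β) − atan2(2, p) = -0.077032 rad; t = (α − φ) mod 2π = 0.205915 rad, q = (β − φ) mod 2π = 1.466043 rad → L = 5.05·(0.205915 + 10.676026 + 1.466043) = 5.05·12.347983 = 62.357317 m
RLR: c = (6 − d² + 2cos(α−β) + 2d(sin α − sin β))/8 = -19.451381, |c| > 1 → infeasible
LRL: c = (6 − d² + 2cos(α−β) − 2d(sin α − sin β))/8 = -14.359742, |c| > 1 → infeasible
Shortest: RSL with L = 62.357317 m ≈ 62.3573 m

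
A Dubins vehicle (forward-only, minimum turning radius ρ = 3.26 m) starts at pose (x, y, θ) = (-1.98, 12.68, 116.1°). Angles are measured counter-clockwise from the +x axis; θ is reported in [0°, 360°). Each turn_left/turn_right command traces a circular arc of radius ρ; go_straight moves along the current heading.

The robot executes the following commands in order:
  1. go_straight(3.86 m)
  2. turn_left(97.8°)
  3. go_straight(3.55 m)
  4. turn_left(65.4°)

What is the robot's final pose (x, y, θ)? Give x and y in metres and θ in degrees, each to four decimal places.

set_pose: (x, y, θ) = (-1.9800, 12.6800, 116.1000°), ρ = 3.26
go_straight(3.86): x += 3.86·cos θ, y += 3.86·sin θ → (-3.6782, 16.1464, 116.1000°)
turn_left(97.8°): centre at ρ to the left, rotate +97.8° → (-8.4240, 17.4180, 213.9000°)
go_straight(3.55): x += 3.55·cos θ, y += 3.55·sin θ → (-11.3705, 15.4380, 213.9000°)
turn_left(65.4°): centre at ρ to the left, rotate +65.4° → (-12.7694, 12.2054, 279.3000°)

(-12.7694, 12.2054, 279.3000°)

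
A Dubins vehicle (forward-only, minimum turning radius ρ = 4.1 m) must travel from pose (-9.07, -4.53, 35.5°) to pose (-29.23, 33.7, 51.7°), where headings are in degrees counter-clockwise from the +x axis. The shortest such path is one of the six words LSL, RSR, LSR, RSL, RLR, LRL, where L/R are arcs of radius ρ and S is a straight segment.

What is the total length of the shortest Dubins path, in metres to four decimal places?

46.5379 m

Let ψ = atan2(Δy, Δx) = atan2(38.23, -20.16) = 117.8042° be the start→goal bearing.
Normalize: d = |goal − start| / ρ = 43.219885/4.1 = 10.541435, α = (θ_start − ψ) mod 360° = 277.6958° = 4.846705 rad, β = (θ_goal − ψ) mod 360° = 293.8958° = 5.129449 rad.
Common terms: sin α = -0.990993, cos α = 0.133913, sin β = -0.914284, cos β = 0.405074, cos(α−β) = 0.960294, d² = 111.121862. Work in radians in the unit-radius frame; every candidate has L = ρ·(t + p + q).
LSL: p² = 2 + d² − 2cos(α−β) + 2d(sin α − sin β) = 109.584024; p = √p² = 10.468239; φ = atan2(cos β − cos α, d + sin α − sin β) = 0.025906 rad; t = (φ − α) mod 2π = 1.462386 rad, q = (β − φ) mod 2π = 5.103543 rad → L = 4.1·(1.462386 + 10.468239 + 5.103543) = 4.1·17.034167 = 69.840087 m
RSR: p² = 2 + d² − 2cos(α−β) + 2d(sin β − sin α) = 112.818525; p = √p² = 10.621607; φ = atan2(cos α − cos β, d − sin α + sin β) = -0.025532 rad; t = (α − φ) mod 2π = 4.872237 rad, q = (φ − β) mod 2π = 1.128205 rad → L = 4.1·(4.872237 + 10.621607 + 1.128205) = 4.1·16.622048 = 68.150399 m
LSR: p² = d² − 2 + 2cos(α−β) + 2d(sin α + sin β) = 70.873741; p = √p² = 8.418654; φ = atan2(−cos α − cos β, d + sin α + sin β) − atan2(−2, p) = 0.170914 rad; t = (φ − α) mod 2π = 1.607394 rad, q = (φ − β) mod 2π = 1.324651 rad → L = 4.1·(1.607394 + 8.418654 + 1.324651) = 4.1·11.350699 = 46.537866 m
RSL: p² = d² − 2 + 2cos(α−β) − 2d(sin α + sin β) = 151.211158; p = √p² = 12.296795; φ = atan2(cos α + cos β, d − sin α − sin β) − atan2(2, p) = -0.117956 rad; t = (α − φ) mod 2π = 4.964661 rad, q = (β − φ) mod 2π = 5.247405 rad → L = 4.1·(4.964661 + 12.296795 + 5.247405) = 4.1·22.508860 = 92.286327 m
RLR: c = (6 − d² + 2cos(α−β) + 2d(sin α − sin β))/8 = -13.102316, |c| > 1 → infeasible
LRL: c = (6 − d² + 2cos(α−β) − 2d(sin α − sin β))/8 = -12.698003, |c| > 1 → infeasible
Shortest: LSR with L = 46.537866 m ≈ 46.5379 m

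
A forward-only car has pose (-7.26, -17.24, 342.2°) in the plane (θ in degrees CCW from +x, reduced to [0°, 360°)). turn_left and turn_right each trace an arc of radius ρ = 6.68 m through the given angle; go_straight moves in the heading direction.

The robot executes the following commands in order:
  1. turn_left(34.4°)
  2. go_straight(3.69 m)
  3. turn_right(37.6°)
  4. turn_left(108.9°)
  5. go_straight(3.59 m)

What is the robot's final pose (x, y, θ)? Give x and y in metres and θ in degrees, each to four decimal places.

set_pose: (x, y, θ) = (-7.2600, -17.2400, 342.2000°), ρ = 6.68
turn_left(34.4°): centre at ρ to the left, rotate +34.4° → (-3.3096, -17.2814, 376.6000° ≡ 16.6000°)
go_straight(3.69): x += 3.69·cos θ, y += 3.69·sin θ → (0.2267, -16.2272, 16.6000°)
turn_right(37.6°): centre at ρ to the right, rotate −37.6° → (4.5289, -16.3925, -21.0000° ≡ 339.0000°)
turn_left(108.9°): centre at ρ to the left, rotate +108.9° → (13.5984, -10.4009, 447.9000° ≡ 87.9000°)
go_straight(3.59): x += 3.59·cos θ, y += 3.59·sin θ → (13.7299, -6.8133, 87.9000°)

(13.7299, -6.8133, 87.9000°)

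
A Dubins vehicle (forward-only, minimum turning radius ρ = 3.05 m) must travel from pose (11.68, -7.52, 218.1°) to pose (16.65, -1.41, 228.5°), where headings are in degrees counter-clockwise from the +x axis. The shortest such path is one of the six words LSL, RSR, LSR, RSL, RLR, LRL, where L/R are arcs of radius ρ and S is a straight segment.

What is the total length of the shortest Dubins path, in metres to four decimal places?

25.9385 m

Let ψ = atan2(Δy, Δx) = atan2(6.11, 4.97) = 50.8744° be the start→goal bearing.
Normalize: d = |goal − start| / ρ = 7.876103/3.05 = 2.582329, α = (θ_start − ψ) mod 360° = 167.2256° = 2.918638 rad, β = (θ_goal − ψ) mod 360° = 177.6256° = 3.100152 rad.
Common terms: sin α = 0.221112, cos α = -0.975248, sin β = 0.041429, cos β = -0.999141, cos(α−β) = 0.983571, d² = 6.668422. Work in radians in the unit-radius frame; every candidate has L = ρ·(t + p + q).
LSL: p² = 2 + d² − 2cos(α−β) + 2d(sin α − sin β) = 7.629284; p = √p² = 2.762116; φ = atan2(cos β − cos α, d + sin α − sin β) = -0.008650 rad; t = (φ − α) mod 2π = 3.355897 rad, q = (β − φ) mod 2π = 3.108802 rad → L = 3.05·(3.355897 + 2.762116 + 3.108802) = 3.05·9.226815 = 28.141787 m
RSR: p² = 2 + d² − 2cos(α−β) + 2d(sin β − sin α) = 5.773276; p = √p² = 2.402764; φ = atan2(cos α − cos β, d − sin α + sin β) = 0.009944 rad; t = (α − φ) mod 2π = 2.908693 rad, q = (φ − β) mod 2π = 3.192978 rad → L = 3.05·(2.908693 + 2.402764 + 3.192978) = 3.05·8.504435 = 25.938527 m
LSR: p² = d² − 2 + 2cos(α−β) + 2d(sin α + sin β) = 7.991502; p = √p² = 2.826924; φ = atan2(−cos α − cos β, d + sin α + sin β) − atan2(−2, p) = 1.222430 rad; t = (φ − α) mod 2π = 4.586977 rad, q = (φ − β) mod 2π = 4.405463 rad → L = 3.05·(4.586977 + 2.826924 + 4.405463) = 3.05·11.819365 = 36.049064 m
RSL: p² = d² − 2 + 2cos(α−β) − 2d(sin α + sin β) = 5.279629; p = √p² = 2.297744; φ = atan2(cos α + cos β, d − sin α − sin β) − atan2(2, p) = -1.421366 rad; t = (α − φ) mod 2π = 4.340004 rad, q = (β − φ) mod 2π = 4.521518 rad → L = 3.05·(4.340004 + 2.297744 + 4.521518) = 3.05·11.159267 = 34.035763 m
RLR: c = (6 − d² + 2cos(α−β) + 2d(sin α − sin β))/8 = 0.278341; p = 2π − arccos c = 4.994455 rad; φ = atan2(cos α − cos β, d − sin α + sin β) = 0.009944 rad; t = (α − φ + p/2) mod 2π = 5.405921 rad, q = (α − β − t + p) mod 2π = 5.690205 rad → L = 3.05·(5.405921 + 4.994455 + 5.690205) = 3.05·16.090581 = 49.076272 m
LRL: c = (6 − d² + 2cos(α−β) − 2d(sin α − sin β))/8 = 0.046340; p = 2π − arccos c = 4.758745 rad; φ = atan2(cos β − cos α, d + sin α − sin β) = -0.008650 rad; t = (φ − α + p/2) mod 2π = 5.735270 rad, q = (β − α − t + p) mod 2π = 5.488175 rad → L = 3.05·(5.735270 + 4.758745 + 5.488175) = 3.05·15.982190 = 48.745679 m
Shortest: RSR with L = 25.938527 m ≈ 25.9385 m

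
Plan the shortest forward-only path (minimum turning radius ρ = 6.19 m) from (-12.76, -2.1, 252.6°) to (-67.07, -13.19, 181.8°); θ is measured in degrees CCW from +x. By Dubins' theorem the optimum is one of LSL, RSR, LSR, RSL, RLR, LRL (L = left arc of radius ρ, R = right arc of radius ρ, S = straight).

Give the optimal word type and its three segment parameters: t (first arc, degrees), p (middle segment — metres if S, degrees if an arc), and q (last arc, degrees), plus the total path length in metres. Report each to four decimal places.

Let ψ = atan2(Δy, Δx) = atan2(-11.09, -54.31) = -168.4590° be the start→goal bearing.
Normalize: d = |goal − start| / ρ = 55.430715/6.19 = 8.954881, α = (θ_start − ψ) mod 360° = 61.0590° = 1.065680 rad, β = (θ_goal − ψ) mod 360° = 350.2590° = 6.113172 rad.
Common terms: sin α = 0.875118, cos α = 0.483909, sin β = -0.169195, cos β = 0.985583, cos(α−β) = 0.328867, d² = 80.189899. Work in radians in the unit-radius frame; every candidate has L = ρ·(t + p + q).
LSL: p² = 2 + d² − 2cos(α−β) + 2d(sin α − sin β) = 100.235571; p = √p² = 10.011772; φ = atan2(cos β − cos α, d + sin α − sin β) = 0.050129 rad; t = (φ − α) mod 2π = 5.267635 rad, q = (β − φ) mod 2π = 6.063043 rad → L = 6.19·(5.267635 + 10.011772 + 6.063043) = 6.19·21.342449 = 132.109760 m
RSR: p² = 2 + d² − 2cos(α−β) + 2d(sin β − sin α) = 62.828761; p = √p² = 7.926460; φ = atan2(cos α − cos β, d − sin α + sin β) = -0.063333 rad; t = (α − φ) mod 2π = 1.129013 rad, q = (φ − β) mod 2π = 0.106680 rad → L = 6.19·(1.129013 + 7.926460 + 0.106680) = 6.19·9.162153 = 56.713725 m
LSR: p² = d² − 2 + 2cos(α−β) + 2d(sin α + sin β) = 91.490547; p = √p² = 9.565069; φ = atan2(−cos α − cos β, d + sin α + sin β) − atan2(−2, p) = 0.055173 rad; t = (φ − α) mod 2π = 5.272678 rad, q = (φ − β) mod 2π = 0.225186 rad → L = 6.19·(5.272678 + 9.565069 + 0.225186) = 6.19·15.062933 = 93.239556 m
RSL: p² = d² − 2 + 2cos(α−β) − 2d(sin α + sin β) = 66.204718; p = √p² = 8.136628; φ = atan2(cos α + cos β, d − sin α − sin β) − atan2(2, p) = -0.064730 rad; t = (α − φ) mod 2π = 1.130411 rad, q = (β − φ) mod 2π = 6.177903 rad → L = 6.19·(1.130411 + 8.136628 + 6.177903) = 6.19·15.444941 = 95.604187 m
RLR: c = (6 − d² + 2cos(α−β) + 2d(sin α − sin β))/8 = -6.853595, |c| > 1 → infeasible
LRL: c = (6 − d² + 2cos(α−β) − 2d(sin α − sin β))/8 = -11.529446, |c| > 1 → infeasible
Shortest: RSR with L = 56.713725 m ≈ 56.7137 m
Convert RSR to answer units (arcs ×180/π): t = 1.129013·180/π = 64.6877°, p = ρ·p = 6.19·7.926460 = 49.0648 m, q = 0.106680·180/π = 6.1123°, L = 56.7137 m.

RSR: t = 64.6877°, p = 49.0648 m, q = 6.1123°, L = 56.7137 m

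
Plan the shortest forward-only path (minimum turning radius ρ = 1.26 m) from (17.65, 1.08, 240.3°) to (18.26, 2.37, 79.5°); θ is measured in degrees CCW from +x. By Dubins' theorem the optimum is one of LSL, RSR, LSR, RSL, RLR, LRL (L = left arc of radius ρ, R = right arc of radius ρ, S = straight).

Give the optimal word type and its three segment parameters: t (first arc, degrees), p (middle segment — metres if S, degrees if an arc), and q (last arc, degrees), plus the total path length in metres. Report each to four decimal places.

Let ψ = atan2(Δy, Δx) = atan2(1.29, 0.61) = 64.6920° be the start→goal bearing.
Normalize: d = |goal − start| / ρ = 1.426955/1.26 = 1.132504, α = (θ_start − ψ) mod 360° = 175.6080° = 3.064937 rad, β = (θ_goal − ψ) mod 360° = 14.8080° = 0.258448 rad.
Common terms: sin α = 0.076580, cos α = -0.997063, sin β = 0.255580, cos β = 0.966788, cos(α−β) = -0.944376, d² = 1.282565. Work in radians in the unit-radius frame; every candidate has L = ρ·(t + p + q).
LSL: p² = 2 + d² − 2cos(α−β) + 2d(sin α − sin β) = 4.765881; p = √p² = 2.183090; φ = atan2(cos β − cos α, d + sin α − sin β) = 1.118794 rad; t = (φ − α) mod 2π = 4.337042 rad, q = (β − φ) mod 2π = 5.422840 rad → L = 1.26·(4.337042 + 2.183090 + 5.422840) = 1.26·11.942971 = 15.048143 m
RSR: p² = 2 + d² − 2cos(α−β) + 2d(sin β − sin α) = 5.576754; p = √p² = 2.361515; φ = atan2(cos α − cos β, d − sin α + sin β) = -0.981994 rad; t = (α − φ) mod 2π = 4.046931 rad, q = (φ − β) mod 2π = 5.042743 rad → L = 1.26·(4.046931 + 2.361515 + 5.042743) = 1.26·11.451190 = 14.428499 m
LSR: p² = d² − 2 + 2cos(α−β) + 2d(sin α + sin β) = -1.853842 < 0 → infeasible
RSL: p² = d² − 2 + 2cos(α−β) − 2d(sin α + sin β) = -3.358534 < 0 → infeasible
RLR: c = (6 − d² + 2cos(α−β) + 2d(sin α − sin β))/8 = 0.302906; p = 2π − arccos c = 5.020129 rad; φ = atan2(cos α − cos β, d − sin α + sin β) = -0.981994 rad; t = (α − φ + p/2) mod 2π = 0.273811 rad, q = (α − β − t + p) mod 2π = 1.269623 rad → L = 1.26·(0.273811 + 5.020129 + 1.269623) = 1.26·6.563562 = 8.270089 m
LRL: c = (6 − d² + 2cos(α−β) − 2d(sin α − sin β))/8 = 0.404265; p = 2π − arccos c = 5.128564 rad; φ = atan2(cos β − cos α, d + sin α − sin β) = 1.118794 rad; t = (φ − α + p/2) mod 2π = 0.618138 rad, q = (β − α − t + p) mod 2π = 1.703936 rad → L = 1.26·(0.618138 + 5.128564 + 1.703936) = 1.26·7.450638 = 9.387805 m
Shortest: RLR with L = 8.270089 m ≈ 8.2701 m
Convert RLR to answer units (arcs ×180/π): t = 0.273811·180/π = 15.6882°, p = 5.020129·180/π = 287.6322°, q = 1.269623·180/π = 72.7440°, L = 8.2701 m.

RLR: t = 15.6882°, p = 287.6322°, q = 72.7440°, L = 8.2701 m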